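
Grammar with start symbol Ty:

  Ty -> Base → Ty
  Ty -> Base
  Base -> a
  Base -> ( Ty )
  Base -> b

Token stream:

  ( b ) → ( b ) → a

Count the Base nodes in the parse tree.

5

[Ty [Base ( [Ty [Base b]] )] → [Ty [Base ( [Ty [Base b]] )] → [Ty [Base a]]]]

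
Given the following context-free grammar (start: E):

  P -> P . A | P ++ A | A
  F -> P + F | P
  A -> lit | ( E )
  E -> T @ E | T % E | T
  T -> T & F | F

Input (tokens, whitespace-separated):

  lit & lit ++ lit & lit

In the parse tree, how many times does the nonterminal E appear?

1

[E [T [T [T [F [P [A lit]]]] & [F [P [P [A lit]] ++ [A lit]]]] & [F [P [A lit]]]]]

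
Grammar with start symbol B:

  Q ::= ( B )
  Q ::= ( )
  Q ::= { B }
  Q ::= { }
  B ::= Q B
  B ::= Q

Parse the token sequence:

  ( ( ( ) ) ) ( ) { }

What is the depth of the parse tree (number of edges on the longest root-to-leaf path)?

[B [Q ( [B [Q ( [B [Q ( )]] )]] )] [B [Q ( )] [B [Q { }]]]]

6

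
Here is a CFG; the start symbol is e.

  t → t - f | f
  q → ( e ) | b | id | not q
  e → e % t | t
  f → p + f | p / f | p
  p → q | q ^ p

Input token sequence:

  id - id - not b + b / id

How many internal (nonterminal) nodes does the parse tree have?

20

[e [t [t [t [f [p [q id]]]] - [f [p [q id]]]] - [f [p [q not [q b]]] + [f [p [q b]] / [f [p [q id]]]]]]]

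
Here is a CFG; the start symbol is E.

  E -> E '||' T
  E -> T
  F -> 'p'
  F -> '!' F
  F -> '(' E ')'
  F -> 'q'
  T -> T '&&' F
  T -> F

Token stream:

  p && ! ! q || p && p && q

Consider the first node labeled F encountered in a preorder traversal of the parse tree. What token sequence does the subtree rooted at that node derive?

p

[E [E [T [T [F p]] && [F ! [F ! [F q]]]]] || [T [T [T [F p]] && [F p]] && [F q]]]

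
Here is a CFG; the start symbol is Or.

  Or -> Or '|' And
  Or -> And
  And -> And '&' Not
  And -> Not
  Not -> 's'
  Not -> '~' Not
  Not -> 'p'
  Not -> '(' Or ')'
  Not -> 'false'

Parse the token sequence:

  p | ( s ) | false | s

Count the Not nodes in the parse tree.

[Or [Or [Or [Or [And [Not p]]] | [And [Not ( [Or [And [Not s]]] )]]] | [And [Not false]]] | [And [Not s]]]

5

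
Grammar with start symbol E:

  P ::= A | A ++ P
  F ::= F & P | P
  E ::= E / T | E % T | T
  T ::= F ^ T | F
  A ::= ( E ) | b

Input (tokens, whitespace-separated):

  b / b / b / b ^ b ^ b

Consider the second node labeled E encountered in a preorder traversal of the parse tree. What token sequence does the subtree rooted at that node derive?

[E [E [E [E [T [F [P [A b]]]]] / [T [F [P [A b]]]]] / [T [F [P [A b]]]]] / [T [F [P [A b]]] ^ [T [F [P [A b]]] ^ [T [F [P [A b]]]]]]]

b / b / b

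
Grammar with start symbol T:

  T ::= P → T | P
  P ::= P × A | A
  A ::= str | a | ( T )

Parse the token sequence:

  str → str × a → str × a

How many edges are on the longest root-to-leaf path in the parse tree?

6

[T [P [A str]] → [T [P [P [A str]] × [A a]] → [T [P [P [A str]] × [A a]]]]]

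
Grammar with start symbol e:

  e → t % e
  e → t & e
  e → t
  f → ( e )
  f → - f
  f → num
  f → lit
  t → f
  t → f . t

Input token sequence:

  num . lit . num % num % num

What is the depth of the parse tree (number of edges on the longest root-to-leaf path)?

5

[e [t [f num] . [t [f lit] . [t [f num]]]] % [e [t [f num]] % [e [t [f num]]]]]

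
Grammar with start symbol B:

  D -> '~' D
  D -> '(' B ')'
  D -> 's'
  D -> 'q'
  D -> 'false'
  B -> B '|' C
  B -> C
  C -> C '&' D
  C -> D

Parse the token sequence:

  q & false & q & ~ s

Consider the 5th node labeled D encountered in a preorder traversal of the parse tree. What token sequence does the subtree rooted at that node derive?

[B [C [C [C [C [D q]] & [D false]] & [D q]] & [D ~ [D s]]]]

s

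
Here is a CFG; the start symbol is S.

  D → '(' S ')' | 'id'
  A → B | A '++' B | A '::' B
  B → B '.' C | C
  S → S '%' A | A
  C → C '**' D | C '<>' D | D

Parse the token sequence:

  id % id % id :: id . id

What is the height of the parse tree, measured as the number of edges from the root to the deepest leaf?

7

[S [S [S [A [B [C [D id]]]]] % [A [B [C [D id]]]]] % [A [A [B [C [D id]]]] :: [B [B [C [D id]]] . [C [D id]]]]]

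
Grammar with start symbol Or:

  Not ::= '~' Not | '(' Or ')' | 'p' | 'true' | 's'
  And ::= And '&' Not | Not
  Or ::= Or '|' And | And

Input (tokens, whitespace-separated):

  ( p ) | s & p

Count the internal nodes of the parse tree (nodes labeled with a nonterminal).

[Or [Or [And [Not ( [Or [And [Not p]]] )]]] | [And [And [Not s]] & [Not p]]]

11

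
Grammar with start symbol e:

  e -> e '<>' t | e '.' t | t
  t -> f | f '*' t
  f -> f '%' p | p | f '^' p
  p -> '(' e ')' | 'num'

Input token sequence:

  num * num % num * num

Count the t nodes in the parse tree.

[e [t [f [p num]] * [t [f [f [p num]] % [p num]] * [t [f [p num]]]]]]

3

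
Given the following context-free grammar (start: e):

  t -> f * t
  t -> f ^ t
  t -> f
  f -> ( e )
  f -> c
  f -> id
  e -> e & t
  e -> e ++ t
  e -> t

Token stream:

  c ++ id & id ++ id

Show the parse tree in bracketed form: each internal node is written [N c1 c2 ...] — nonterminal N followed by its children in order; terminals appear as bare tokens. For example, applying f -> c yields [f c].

e
e ++ t
e & t ++ t
e ++ t & t ++ t
t ++ t & t ++ t
f ++ t & t ++ t
c ++ t & t ++ t
c ++ f & t ++ t
c ++ id & t ++ t
c ++ id & f ++ t
c ++ id & id ++ t
c ++ id & id ++ f
c ++ id & id ++ id

[e [e [e [e [t [f c]]] ++ [t [f id]]] & [t [f id]]] ++ [t [f id]]]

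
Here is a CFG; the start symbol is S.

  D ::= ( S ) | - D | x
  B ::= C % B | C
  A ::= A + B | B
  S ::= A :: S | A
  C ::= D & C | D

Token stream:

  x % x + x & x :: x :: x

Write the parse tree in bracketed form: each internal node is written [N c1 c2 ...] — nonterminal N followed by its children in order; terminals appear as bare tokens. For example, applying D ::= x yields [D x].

[S [A [A [B [C [D x]] % [B [C [D x]]]]] + [B [C [D x] & [C [D x]]]]] :: [S [A [B [C [D x]]]] :: [S [A [B [C [D x]]]]]]]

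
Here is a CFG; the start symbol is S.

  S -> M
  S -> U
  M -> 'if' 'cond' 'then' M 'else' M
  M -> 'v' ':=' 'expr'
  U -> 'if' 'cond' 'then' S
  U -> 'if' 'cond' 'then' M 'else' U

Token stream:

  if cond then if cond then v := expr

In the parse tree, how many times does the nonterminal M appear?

[S [U if cond then [S [U if cond then [S [M v := expr]]]]]]

1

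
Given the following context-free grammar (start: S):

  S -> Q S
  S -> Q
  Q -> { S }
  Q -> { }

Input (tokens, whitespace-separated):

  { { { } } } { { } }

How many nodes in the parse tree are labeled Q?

5

[S [Q { [S [Q { [S [Q { }]] }]] }] [S [Q { [S [Q { }]] }]]]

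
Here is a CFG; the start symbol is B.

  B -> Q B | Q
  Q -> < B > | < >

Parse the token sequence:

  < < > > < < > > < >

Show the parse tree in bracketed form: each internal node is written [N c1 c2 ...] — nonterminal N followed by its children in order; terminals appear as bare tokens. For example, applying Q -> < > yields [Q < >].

[B [Q < [B [Q < >]] >] [B [Q < [B [Q < >]] >] [B [Q < >]]]]

B
Q B
< B > B
< Q > B
< < > > B
< < > > Q B
< < > > < B > B
< < > > < Q > B
< < > > < < > > B
< < > > < < > > Q
< < > > < < > > < >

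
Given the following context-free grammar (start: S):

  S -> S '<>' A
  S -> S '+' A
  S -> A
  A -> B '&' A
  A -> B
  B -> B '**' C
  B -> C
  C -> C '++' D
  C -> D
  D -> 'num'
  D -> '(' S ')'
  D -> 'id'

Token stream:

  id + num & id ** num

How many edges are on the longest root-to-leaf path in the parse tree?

[S [S [A [B [C [D id]]]]] + [A [B [C [D num]]] & [A [B [B [C [D id]]] ** [C [D num]]]]]]

7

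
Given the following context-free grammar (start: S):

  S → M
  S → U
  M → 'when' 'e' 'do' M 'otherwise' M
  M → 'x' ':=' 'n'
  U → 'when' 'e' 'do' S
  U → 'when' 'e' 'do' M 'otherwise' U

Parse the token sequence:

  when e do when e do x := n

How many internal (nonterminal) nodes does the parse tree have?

[S [U when e do [S [U when e do [S [M x := n]]]]]]

6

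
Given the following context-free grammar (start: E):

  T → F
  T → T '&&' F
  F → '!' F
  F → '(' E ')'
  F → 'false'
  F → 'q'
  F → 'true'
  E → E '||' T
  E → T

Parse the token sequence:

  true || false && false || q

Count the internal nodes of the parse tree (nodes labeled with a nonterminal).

11

[E [E [E [T [F true]]] || [T [T [F false]] && [F false]]] || [T [F q]]]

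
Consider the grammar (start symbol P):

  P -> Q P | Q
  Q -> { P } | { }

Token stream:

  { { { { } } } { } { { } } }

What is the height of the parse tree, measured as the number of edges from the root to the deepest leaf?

[P [Q { [P [Q { [P [Q { [P [Q { }]] }]] }] [P [Q { }] [P [Q { [P [Q { }]] }]]]] }]]

8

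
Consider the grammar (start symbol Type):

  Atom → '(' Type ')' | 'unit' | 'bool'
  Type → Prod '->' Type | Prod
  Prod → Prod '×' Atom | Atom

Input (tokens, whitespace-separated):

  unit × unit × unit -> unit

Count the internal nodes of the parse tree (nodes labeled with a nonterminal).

10

[Type [Prod [Prod [Prod [Atom unit]] × [Atom unit]] × [Atom unit]] -> [Type [Prod [Atom unit]]]]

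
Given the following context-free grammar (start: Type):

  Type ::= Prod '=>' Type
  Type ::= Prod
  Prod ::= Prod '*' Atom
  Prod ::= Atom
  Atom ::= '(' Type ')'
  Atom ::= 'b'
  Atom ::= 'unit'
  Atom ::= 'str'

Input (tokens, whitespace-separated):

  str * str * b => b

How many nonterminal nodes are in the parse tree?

[Type [Prod [Prod [Prod [Atom str]] * [Atom str]] * [Atom b]] => [Type [Prod [Atom b]]]]

10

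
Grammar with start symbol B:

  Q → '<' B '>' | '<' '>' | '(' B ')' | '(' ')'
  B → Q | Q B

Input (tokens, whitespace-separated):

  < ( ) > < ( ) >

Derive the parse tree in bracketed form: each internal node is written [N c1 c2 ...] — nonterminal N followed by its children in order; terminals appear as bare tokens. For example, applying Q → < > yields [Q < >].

B
Q B
< B > B
< Q > B
< ( ) > B
< ( ) > Q
< ( ) > < B >
< ( ) > < Q >
< ( ) > < ( ) >

[B [Q < [B [Q ( )]] >] [B [Q < [B [Q ( )]] >]]]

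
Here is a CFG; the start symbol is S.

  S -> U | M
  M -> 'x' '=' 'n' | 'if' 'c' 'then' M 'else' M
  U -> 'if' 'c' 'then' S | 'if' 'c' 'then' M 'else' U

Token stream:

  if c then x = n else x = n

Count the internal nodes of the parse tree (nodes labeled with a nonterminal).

[S [M if c then [M x = n] else [M x = n]]]

4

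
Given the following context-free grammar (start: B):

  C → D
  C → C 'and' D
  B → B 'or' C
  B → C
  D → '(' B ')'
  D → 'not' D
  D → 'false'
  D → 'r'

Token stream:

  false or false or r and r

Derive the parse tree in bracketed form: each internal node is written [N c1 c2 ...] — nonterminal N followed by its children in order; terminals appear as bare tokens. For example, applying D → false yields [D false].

B
B or C
B or C or C
C or C or C
D or C or C
false or C or C
false or D or C
false or false or C
false or false or C and D
false or false or D and D
false or false or r and D
false or false or r and r

[B [B [B [C [D false]]] or [C [D false]]] or [C [C [D r]] and [D r]]]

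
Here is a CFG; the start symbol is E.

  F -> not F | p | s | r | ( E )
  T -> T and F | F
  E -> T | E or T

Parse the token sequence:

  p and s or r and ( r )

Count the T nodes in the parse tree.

[E [E [T [T [F p]] and [F s]]] or [T [T [F r]] and [F ( [E [T [F r]]] )]]]

5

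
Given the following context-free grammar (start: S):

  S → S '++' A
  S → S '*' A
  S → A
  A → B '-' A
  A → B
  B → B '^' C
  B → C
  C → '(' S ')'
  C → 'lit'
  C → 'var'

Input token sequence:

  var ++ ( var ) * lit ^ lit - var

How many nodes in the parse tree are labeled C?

6

[S [S [S [A [B [C var]]]] ++ [A [B [C ( [S [A [B [C var]]]] )]]]] * [A [B [B [C lit]] ^ [C lit]] - [A [B [C var]]]]]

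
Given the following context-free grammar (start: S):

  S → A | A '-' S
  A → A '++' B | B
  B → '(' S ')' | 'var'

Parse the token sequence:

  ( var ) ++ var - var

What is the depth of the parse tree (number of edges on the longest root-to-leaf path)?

7

[S [A [A [B ( [S [A [B var]]] )]] ++ [B var]] - [S [A [B var]]]]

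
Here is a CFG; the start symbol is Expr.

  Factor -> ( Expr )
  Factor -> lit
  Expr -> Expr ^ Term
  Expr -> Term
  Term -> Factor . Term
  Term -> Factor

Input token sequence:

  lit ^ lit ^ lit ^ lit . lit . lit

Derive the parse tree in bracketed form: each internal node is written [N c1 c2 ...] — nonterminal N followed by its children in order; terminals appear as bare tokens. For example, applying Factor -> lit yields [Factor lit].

Expr
Expr ^ Term
Expr ^ Term ^ Term
Expr ^ Term ^ Term ^ Term
Term ^ Term ^ Term ^ Term
Factor ^ Term ^ Term ^ Term
lit ^ Term ^ Term ^ Term
lit ^ Factor ^ Term ^ Term
lit ^ lit ^ Term ^ Term
lit ^ lit ^ Factor ^ Term
lit ^ lit ^ lit ^ Term
lit ^ lit ^ lit ^ Factor . Term
lit ^ lit ^ lit ^ lit . Term
lit ^ lit ^ lit ^ lit . Factor . Term
lit ^ lit ^ lit ^ lit . lit . Term
lit ^ lit ^ lit ^ lit . lit . Factor
lit ^ lit ^ lit ^ lit . lit . lit

[Expr [Expr [Expr [Expr [Term [Factor lit]]] ^ [Term [Factor lit]]] ^ [Term [Factor lit]]] ^ [Term [Factor lit] . [Term [Factor lit] . [Term [Factor lit]]]]]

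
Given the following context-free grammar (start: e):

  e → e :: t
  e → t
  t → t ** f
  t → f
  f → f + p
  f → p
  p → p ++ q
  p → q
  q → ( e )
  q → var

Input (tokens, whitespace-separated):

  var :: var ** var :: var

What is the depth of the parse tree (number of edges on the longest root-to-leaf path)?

[e [e [e [t [f [p [q var]]]]] :: [t [t [f [p [q var]]]] ** [f [p [q var]]]]] :: [t [f [p [q var]]]]]

7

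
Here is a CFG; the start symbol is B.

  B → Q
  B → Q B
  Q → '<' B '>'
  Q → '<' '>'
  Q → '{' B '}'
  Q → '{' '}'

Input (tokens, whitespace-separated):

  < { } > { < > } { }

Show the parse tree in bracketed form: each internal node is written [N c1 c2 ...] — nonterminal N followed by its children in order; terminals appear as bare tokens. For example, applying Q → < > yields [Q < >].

[B [Q < [B [Q { }]] >] [B [Q { [B [Q < >]] }] [B [Q { }]]]]

B
Q B
< B > B
< Q > B
< { } > B
< { } > Q B
< { } > { B } B
< { } > { Q } B
< { } > { < > } B
< { } > { < > } Q
< { } > { < > } { }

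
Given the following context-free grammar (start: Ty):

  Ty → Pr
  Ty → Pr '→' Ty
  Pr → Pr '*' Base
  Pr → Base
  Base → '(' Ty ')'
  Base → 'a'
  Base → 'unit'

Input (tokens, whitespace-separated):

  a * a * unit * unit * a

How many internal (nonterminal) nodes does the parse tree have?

[Ty [Pr [Pr [Pr [Pr [Pr [Base a]] * [Base a]] * [Base unit]] * [Base unit]] * [Base a]]]

11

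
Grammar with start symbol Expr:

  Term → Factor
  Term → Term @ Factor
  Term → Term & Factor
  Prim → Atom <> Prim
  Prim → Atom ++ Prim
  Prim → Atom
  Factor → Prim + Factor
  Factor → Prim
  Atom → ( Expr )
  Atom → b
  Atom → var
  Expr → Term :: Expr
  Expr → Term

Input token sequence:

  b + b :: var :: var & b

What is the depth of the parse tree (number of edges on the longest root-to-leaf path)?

[Expr [Term [Factor [Prim [Atom b]] + [Factor [Prim [Atom b]]]]] :: [Expr [Term [Factor [Prim [Atom var]]]] :: [Expr [Term [Term [Factor [Prim [Atom var]]]] & [Factor [Prim [Atom b]]]]]]]

8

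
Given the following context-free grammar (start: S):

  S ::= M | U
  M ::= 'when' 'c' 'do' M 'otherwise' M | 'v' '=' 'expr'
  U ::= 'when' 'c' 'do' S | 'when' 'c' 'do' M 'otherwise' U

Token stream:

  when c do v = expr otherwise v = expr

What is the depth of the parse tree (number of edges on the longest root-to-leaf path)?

[S [M when c do [M v = expr] otherwise [M v = expr]]]

3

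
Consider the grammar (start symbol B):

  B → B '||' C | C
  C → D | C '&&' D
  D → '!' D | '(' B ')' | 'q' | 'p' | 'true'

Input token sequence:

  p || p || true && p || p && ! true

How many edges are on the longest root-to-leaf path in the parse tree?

6

[B [B [B [B [C [D p]]] || [C [D p]]] || [C [C [D true]] && [D p]]] || [C [C [D p]] && [D ! [D true]]]]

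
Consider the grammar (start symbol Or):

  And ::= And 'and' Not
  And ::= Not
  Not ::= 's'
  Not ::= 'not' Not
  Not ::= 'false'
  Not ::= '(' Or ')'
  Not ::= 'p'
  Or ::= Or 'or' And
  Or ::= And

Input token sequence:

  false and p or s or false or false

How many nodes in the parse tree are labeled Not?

[Or [Or [Or [Or [And [And [Not false]] and [Not p]]] or [And [Not s]]] or [And [Not false]]] or [And [Not false]]]

5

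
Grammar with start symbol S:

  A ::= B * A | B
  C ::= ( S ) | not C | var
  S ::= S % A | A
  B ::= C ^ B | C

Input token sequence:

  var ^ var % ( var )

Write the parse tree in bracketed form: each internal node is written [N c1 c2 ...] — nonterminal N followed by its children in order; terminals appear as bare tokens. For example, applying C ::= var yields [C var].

S
S % A
A % A
B % A
C ^ B % A
var ^ B % A
var ^ C % A
var ^ var % A
var ^ var % B
var ^ var % C
var ^ var % ( S )
var ^ var % ( A )
var ^ var % ( B )
var ^ var % ( C )
var ^ var % ( var )

[S [S [A [B [C var] ^ [B [C var]]]]] % [A [B [C ( [S [A [B [C var]]]] )]]]]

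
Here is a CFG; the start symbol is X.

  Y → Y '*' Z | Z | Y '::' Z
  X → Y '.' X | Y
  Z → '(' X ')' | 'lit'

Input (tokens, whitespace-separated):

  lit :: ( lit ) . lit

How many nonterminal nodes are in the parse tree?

11

[X [Y [Y [Z lit]] :: [Z ( [X [Y [Z lit]]] )]] . [X [Y [Z lit]]]]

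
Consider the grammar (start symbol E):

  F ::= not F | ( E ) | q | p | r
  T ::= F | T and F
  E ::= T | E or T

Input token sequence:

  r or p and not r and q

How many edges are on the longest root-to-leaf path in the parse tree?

[E [E [T [F r]]] or [T [T [T [F p]] and [F not [F r]]] and [F q]]]

5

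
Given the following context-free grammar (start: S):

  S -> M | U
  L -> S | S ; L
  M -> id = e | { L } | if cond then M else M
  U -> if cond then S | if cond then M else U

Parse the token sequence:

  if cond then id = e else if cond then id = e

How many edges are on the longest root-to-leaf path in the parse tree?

[S [U if cond then [M id = e] else [U if cond then [S [M id = e]]]]]

5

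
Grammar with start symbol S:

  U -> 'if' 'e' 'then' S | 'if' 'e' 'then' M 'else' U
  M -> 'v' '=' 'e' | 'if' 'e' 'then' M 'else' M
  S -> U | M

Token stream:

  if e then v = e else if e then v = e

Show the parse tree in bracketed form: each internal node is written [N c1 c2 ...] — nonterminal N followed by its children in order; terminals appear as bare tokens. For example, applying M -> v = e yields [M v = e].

S
U
if e then M else U
if e then v = e else U
if e then v = e else if e then S
if e then v = e else if e then M
if e then v = e else if e then v = e

[S [U if e then [M v = e] else [U if e then [S [M v = e]]]]]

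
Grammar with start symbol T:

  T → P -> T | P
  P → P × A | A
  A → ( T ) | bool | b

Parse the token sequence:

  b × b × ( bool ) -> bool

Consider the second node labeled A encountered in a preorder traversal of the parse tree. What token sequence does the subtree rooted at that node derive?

b

[T [P [P [P [A b]] × [A b]] × [A ( [T [P [A bool]]] )]] -> [T [P [A bool]]]]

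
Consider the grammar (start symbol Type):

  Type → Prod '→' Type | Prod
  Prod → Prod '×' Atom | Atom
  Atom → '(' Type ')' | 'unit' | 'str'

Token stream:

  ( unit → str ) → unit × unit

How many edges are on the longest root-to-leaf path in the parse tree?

[Type [Prod [Atom ( [Type [Prod [Atom unit]] → [Type [Prod [Atom str]]]] )]] → [Type [Prod [Prod [Atom unit]] × [Atom unit]]]]

7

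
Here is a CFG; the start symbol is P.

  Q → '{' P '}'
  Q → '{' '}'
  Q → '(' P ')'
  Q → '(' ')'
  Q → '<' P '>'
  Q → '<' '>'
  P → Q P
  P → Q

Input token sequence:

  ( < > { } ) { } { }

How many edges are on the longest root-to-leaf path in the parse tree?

5

[P [Q ( [P [Q < >] [P [Q { }]]] )] [P [Q { }] [P [Q { }]]]]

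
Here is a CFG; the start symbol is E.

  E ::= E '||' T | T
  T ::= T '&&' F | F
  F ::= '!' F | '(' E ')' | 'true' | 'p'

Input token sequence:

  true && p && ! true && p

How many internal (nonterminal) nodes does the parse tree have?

[E [T [T [T [T [F true]] && [F p]] && [F ! [F true]]] && [F p]]]

10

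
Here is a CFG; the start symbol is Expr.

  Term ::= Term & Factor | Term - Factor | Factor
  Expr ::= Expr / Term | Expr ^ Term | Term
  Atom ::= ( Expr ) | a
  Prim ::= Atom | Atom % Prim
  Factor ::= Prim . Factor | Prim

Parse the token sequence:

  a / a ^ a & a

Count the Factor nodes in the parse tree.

[Expr [Expr [Expr [Term [Factor [Prim [Atom a]]]]] / [Term [Factor [Prim [Atom a]]]]] ^ [Term [Term [Factor [Prim [Atom a]]]] & [Factor [Prim [Atom a]]]]]

4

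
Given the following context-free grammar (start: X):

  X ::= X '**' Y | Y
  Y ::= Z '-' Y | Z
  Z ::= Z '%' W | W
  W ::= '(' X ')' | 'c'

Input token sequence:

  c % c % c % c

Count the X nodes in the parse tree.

1

[X [Y [Z [Z [Z [Z [W c]] % [W c]] % [W c]] % [W c]]]]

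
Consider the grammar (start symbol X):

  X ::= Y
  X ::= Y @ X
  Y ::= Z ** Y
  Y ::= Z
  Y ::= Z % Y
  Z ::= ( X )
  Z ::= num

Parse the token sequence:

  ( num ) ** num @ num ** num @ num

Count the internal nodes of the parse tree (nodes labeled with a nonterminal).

16

[X [Y [Z ( [X [Y [Z num]]] )] ** [Y [Z num]]] @ [X [Y [Z num] ** [Y [Z num]]] @ [X [Y [Z num]]]]]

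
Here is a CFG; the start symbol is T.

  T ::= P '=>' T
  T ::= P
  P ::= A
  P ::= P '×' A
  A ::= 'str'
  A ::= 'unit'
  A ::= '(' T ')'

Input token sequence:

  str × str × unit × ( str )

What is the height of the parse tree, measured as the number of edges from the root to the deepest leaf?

[T [P [P [P [P [A str]] × [A str]] × [A unit]] × [A ( [T [P [A str]]] )]]]

6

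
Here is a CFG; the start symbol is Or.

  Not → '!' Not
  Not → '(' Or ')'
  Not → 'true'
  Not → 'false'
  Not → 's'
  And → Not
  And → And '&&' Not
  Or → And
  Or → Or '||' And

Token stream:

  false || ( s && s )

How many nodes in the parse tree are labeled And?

4

[Or [Or [And [Not false]]] || [And [Not ( [Or [And [And [Not s]] && [Not s]]] )]]]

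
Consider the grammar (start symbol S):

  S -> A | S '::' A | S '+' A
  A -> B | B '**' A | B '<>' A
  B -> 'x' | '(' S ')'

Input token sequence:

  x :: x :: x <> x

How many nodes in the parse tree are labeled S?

3

[S [S [S [A [B x]]] :: [A [B x]]] :: [A [B x] <> [A [B x]]]]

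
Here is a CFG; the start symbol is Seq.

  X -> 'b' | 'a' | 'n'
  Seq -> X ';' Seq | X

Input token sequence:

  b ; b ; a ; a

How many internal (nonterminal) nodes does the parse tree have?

8

[Seq [X b] ; [Seq [X b] ; [Seq [X a] ; [Seq [X a]]]]]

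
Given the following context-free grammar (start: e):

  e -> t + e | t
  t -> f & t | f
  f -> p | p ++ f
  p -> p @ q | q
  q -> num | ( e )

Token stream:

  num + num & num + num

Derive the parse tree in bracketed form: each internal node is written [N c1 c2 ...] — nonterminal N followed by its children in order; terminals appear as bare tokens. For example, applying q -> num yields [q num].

[e [t [f [p [q num]]]] + [e [t [f [p [q num]]] & [t [f [p [q num]]]]] + [e [t [f [p [q num]]]]]]]

e
t + e
f + e
p + e
q + e
num + e
num + t + e
num + f & t + e
num + p & t + e
num + q & t + e
num + num & t + e
num + num & f + e
num + num & p + e
num + num & q + e
num + num & num + e
num + num & num + t
num + num & num + f
num + num & num + p
num + num & num + q
num + num & num + num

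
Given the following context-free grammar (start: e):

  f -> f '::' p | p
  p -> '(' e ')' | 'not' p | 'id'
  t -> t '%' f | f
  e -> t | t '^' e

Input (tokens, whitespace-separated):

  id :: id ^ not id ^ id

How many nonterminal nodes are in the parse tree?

[e [t [f [f [p id]] :: [p id]]] ^ [e [t [f [p not [p id]]]] ^ [e [t [f [p id]]]]]]

15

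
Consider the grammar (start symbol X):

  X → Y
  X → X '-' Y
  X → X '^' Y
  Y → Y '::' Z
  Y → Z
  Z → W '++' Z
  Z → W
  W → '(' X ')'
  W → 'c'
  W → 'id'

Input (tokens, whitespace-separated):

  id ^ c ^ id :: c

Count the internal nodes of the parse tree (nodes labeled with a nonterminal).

15

[X [X [X [Y [Z [W id]]]] ^ [Y [Z [W c]]]] ^ [Y [Y [Z [W id]]] :: [Z [W c]]]]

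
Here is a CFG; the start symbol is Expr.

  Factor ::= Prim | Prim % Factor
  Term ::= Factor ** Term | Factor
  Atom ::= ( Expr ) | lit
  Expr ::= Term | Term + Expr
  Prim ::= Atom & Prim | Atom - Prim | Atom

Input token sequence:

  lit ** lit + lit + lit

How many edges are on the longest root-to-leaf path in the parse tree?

[Expr [Term [Factor [Prim [Atom lit]]] ** [Term [Factor [Prim [Atom lit]]]]] + [Expr [Term [Factor [Prim [Atom lit]]]] + [Expr [Term [Factor [Prim [Atom lit]]]]]]]

7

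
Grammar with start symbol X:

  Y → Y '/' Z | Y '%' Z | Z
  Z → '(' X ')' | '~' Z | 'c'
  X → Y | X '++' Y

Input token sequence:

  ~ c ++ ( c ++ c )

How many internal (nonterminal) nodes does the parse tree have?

[X [X [Y [Z ~ [Z c]]]] ++ [Y [Z ( [X [X [Y [Z c]]] ++ [Y [Z c]]] )]]]

13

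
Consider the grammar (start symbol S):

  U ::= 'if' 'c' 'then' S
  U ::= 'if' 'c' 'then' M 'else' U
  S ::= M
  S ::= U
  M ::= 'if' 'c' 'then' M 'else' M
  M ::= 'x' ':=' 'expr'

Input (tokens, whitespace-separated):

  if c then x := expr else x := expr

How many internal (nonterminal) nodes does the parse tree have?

4

[S [M if c then [M x := expr] else [M x := expr]]]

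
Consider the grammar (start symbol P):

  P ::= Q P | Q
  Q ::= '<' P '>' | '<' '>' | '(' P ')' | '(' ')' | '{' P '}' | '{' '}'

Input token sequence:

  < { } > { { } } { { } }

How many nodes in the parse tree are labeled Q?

6

[P [Q < [P [Q { }]] >] [P [Q { [P [Q { }]] }] [P [Q { [P [Q { }]] }]]]]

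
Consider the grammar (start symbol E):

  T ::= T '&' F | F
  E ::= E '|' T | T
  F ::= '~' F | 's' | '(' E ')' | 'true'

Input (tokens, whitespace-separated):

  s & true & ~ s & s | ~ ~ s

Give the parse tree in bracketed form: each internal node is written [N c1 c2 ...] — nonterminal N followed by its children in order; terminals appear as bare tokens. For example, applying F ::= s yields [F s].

E
E | T
T | T
T & F | T
T & F & F | T
T & F & F & F | T
F & F & F & F | T
s & F & F & F | T
s & true & F & F | T
s & true & ~ F & F | T
s & true & ~ s & F | T
s & true & ~ s & s | T
s & true & ~ s & s | F
s & true & ~ s & s | ~ F
s & true & ~ s & s | ~ ~ F
s & true & ~ s & s | ~ ~ s

[E [E [T [T [T [T [F s]] & [F true]] & [F ~ [F s]]] & [F s]]] | [T [F ~ [F ~ [F s]]]]]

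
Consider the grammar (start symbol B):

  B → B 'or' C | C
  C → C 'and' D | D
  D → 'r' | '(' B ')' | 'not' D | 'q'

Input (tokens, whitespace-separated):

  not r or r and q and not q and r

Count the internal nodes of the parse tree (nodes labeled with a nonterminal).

14

[B [B [C [D not [D r]]]] or [C [C [C [C [D r]] and [D q]] and [D not [D q]]] and [D r]]]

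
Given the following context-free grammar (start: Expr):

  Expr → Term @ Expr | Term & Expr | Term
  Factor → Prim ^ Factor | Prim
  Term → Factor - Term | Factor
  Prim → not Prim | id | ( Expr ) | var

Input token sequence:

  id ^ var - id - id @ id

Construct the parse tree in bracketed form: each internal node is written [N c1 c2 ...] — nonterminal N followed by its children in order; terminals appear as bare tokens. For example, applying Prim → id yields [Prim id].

[Expr [Term [Factor [Prim id] ^ [Factor [Prim var]]] - [Term [Factor [Prim id]] - [Term [Factor [Prim id]]]]] @ [Expr [Term [Factor [Prim id]]]]]

Expr
Term @ Expr
Factor - Term @ Expr
Prim ^ Factor - Term @ Expr
id ^ Factor - Term @ Expr
id ^ Prim - Term @ Expr
id ^ var - Term @ Expr
id ^ var - Factor - Term @ Expr
id ^ var - Prim - Term @ Expr
id ^ var - id - Term @ Expr
id ^ var - id - Factor @ Expr
id ^ var - id - Prim @ Expr
id ^ var - id - id @ Expr
id ^ var - id - id @ Term
id ^ var - id - id @ Factor
id ^ var - id - id @ Prim
id ^ var - id - id @ id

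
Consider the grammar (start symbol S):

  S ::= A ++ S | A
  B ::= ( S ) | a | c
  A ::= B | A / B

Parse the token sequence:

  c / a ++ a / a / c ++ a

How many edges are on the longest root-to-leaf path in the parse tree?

6

[S [A [A [B c]] / [B a]] ++ [S [A [A [A [B a]] / [B a]] / [B c]] ++ [S [A [B a]]]]]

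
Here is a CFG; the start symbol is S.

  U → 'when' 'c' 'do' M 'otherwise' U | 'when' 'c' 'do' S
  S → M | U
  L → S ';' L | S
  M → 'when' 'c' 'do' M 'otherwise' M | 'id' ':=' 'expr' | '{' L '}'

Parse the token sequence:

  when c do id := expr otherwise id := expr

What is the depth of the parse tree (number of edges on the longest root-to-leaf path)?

3

[S [M when c do [M id := expr] otherwise [M id := expr]]]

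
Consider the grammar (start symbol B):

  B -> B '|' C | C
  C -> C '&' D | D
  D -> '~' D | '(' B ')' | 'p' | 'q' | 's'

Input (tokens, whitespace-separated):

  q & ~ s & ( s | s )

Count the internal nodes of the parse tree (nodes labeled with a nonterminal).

[B [C [C [C [D q]] & [D ~ [D s]]] & [D ( [B [B [C [D s]]] | [C [D s]]] )]]]

14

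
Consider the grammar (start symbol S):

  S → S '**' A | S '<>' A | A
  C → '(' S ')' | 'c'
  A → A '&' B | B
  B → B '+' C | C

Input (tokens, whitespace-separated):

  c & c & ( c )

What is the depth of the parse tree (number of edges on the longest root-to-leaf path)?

[S [A [A [A [B [C c]]] & [B [C c]]] & [B [C ( [S [A [B [C c]]]] )]]]]

8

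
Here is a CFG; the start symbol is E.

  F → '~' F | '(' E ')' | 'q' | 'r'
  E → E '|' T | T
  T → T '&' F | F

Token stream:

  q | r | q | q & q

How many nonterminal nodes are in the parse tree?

14

[E [E [E [E [T [F q]]] | [T [F r]]] | [T [F q]]] | [T [T [F q]] & [F q]]]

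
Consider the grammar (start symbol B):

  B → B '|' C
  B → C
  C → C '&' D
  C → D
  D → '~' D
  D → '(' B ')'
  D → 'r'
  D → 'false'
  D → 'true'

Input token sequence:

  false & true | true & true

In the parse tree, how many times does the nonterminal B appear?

2

[B [B [C [C [D false]] & [D true]]] | [C [C [D true]] & [D true]]]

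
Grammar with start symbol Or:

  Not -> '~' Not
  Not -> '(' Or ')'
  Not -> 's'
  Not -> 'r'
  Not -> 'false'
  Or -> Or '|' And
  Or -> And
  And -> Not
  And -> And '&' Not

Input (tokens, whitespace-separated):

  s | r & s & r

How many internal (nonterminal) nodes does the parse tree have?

[Or [Or [And [Not s]]] | [And [And [And [Not r]] & [Not s]] & [Not r]]]

10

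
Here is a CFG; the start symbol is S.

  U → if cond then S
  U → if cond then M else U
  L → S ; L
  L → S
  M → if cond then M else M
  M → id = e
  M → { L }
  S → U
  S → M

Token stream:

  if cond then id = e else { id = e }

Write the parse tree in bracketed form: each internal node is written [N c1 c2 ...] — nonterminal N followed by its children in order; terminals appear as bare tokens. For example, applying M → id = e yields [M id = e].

S
M
if cond then M else M
if cond then id = e else M
if cond then id = e else { L }
if cond then id = e else { S }
if cond then id = e else { M }
if cond then id = e else { id = e }

[S [M if cond then [M id = e] else [M { [L [S [M id = e]]] }]]]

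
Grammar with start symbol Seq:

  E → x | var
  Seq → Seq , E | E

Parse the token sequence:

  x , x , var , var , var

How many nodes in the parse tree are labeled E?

5

[Seq [Seq [Seq [Seq [Seq [E x]] , [E x]] , [E var]] , [E var]] , [E var]]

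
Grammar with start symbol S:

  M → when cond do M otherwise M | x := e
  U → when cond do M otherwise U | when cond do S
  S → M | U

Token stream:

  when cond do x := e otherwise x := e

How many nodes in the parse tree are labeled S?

1

[S [M when cond do [M x := e] otherwise [M x := e]]]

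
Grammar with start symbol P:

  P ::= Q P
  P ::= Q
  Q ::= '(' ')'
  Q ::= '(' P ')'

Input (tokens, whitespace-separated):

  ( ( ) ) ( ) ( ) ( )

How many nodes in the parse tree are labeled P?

5

[P [Q ( [P [Q ( )]] )] [P [Q ( )] [P [Q ( )] [P [Q ( )]]]]]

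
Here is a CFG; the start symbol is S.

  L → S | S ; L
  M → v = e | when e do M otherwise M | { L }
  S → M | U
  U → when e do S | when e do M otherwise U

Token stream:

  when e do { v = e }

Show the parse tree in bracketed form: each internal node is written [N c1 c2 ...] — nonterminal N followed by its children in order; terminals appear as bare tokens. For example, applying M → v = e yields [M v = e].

[S [U when e do [S [M { [L [S [M v = e]]] }]]]]

S
U
when e do S
when e do M
when e do { L }
when e do { S }
when e do { M }
when e do { v = e }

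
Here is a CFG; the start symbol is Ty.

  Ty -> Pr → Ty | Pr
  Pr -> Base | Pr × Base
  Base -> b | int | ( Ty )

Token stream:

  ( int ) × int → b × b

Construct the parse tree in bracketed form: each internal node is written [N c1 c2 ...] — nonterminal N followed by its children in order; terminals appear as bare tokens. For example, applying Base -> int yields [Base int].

Ty
Pr → Ty
Pr × Base → Ty
Base × Base → Ty
( Ty ) × Base → Ty
( Pr ) × Base → Ty
( Base ) × Base → Ty
( int ) × Base → Ty
( int ) × int → Ty
( int ) × int → Pr
( int ) × int → Pr × Base
( int ) × int → Base × Base
( int ) × int → b × Base
( int ) × int → b × b

[Ty [Pr [Pr [Base ( [Ty [Pr [Base int]]] )]] × [Base int]] → [Ty [Pr [Pr [Base b]] × [Base b]]]]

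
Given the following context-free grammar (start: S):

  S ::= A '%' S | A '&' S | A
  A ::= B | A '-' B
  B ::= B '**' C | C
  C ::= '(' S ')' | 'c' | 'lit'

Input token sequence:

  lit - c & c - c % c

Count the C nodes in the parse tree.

5

[S [A [A [B [C lit]]] - [B [C c]]] & [S [A [A [B [C c]]] - [B [C c]]] % [S [A [B [C c]]]]]]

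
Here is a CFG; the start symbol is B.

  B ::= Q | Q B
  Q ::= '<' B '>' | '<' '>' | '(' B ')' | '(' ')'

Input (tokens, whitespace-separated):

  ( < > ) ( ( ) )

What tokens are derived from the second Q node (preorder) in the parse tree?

[B [Q ( [B [Q < >]] )] [B [Q ( [B [Q ( )]] )]]]

< >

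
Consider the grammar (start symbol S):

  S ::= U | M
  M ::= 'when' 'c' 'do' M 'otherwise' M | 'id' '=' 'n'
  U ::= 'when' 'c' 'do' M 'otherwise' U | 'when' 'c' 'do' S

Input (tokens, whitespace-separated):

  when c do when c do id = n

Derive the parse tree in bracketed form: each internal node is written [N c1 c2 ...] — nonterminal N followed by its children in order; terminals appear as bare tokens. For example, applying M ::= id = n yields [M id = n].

[S [U when c do [S [U when c do [S [M id = n]]]]]]

S
U
when c do S
when c do U
when c do when c do S
when c do when c do M
when c do when c do id = n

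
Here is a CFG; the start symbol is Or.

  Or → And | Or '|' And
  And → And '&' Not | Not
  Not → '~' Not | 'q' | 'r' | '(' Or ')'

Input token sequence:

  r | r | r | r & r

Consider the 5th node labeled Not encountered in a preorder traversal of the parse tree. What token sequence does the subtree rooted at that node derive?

[Or [Or [Or [Or [And [Not r]]] | [And [Not r]]] | [And [Not r]]] | [And [And [Not r]] & [Not r]]]

r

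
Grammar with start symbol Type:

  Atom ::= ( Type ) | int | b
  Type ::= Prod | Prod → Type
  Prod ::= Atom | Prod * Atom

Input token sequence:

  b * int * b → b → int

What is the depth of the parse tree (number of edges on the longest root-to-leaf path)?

5

[Type [Prod [Prod [Prod [Atom b]] * [Atom int]] * [Atom b]] → [Type [Prod [Atom b]] → [Type [Prod [Atom int]]]]]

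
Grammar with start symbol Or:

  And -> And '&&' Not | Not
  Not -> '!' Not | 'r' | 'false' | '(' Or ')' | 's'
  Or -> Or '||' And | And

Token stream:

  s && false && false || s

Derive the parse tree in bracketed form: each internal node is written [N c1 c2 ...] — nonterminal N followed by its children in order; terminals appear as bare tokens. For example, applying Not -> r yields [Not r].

[Or [Or [And [And [And [Not s]] && [Not false]] && [Not false]]] || [And [Not s]]]

Or
Or || And
And || And
And && Not || And
And && Not && Not || And
Not && Not && Not || And
s && Not && Not || And
s && false && Not || And
s && false && false || And
s && false && false || Not
s && false && false || s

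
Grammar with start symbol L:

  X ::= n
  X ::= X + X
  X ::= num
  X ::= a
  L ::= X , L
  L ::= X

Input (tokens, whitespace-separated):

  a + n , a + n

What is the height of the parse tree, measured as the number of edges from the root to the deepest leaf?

[L [X [X a] + [X n]] , [L [X [X a] + [X n]]]]

4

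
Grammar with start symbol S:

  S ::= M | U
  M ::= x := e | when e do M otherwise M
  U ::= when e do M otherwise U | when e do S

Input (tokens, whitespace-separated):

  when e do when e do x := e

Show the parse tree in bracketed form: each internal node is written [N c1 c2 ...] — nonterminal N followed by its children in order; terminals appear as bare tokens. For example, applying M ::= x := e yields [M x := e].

S
U
when e do S
when e do U
when e do when e do S
when e do when e do M
when e do when e do x := e

[S [U when e do [S [U when e do [S [M x := e]]]]]]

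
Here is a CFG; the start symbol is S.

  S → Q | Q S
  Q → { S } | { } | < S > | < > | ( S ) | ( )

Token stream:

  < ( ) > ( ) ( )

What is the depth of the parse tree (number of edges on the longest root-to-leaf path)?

4

[S [Q < [S [Q ( )]] >] [S [Q ( )] [S [Q ( )]]]]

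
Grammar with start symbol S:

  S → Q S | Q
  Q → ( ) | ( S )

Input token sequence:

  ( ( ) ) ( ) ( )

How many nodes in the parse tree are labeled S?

[S [Q ( [S [Q ( )]] )] [S [Q ( )] [S [Q ( )]]]]

4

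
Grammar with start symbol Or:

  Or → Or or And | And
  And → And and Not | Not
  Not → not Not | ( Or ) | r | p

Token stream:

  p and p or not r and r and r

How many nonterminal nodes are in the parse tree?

[Or [Or [And [And [Not p]] and [Not p]]] or [And [And [And [Not not [Not r]]] and [Not r]] and [Not r]]]

13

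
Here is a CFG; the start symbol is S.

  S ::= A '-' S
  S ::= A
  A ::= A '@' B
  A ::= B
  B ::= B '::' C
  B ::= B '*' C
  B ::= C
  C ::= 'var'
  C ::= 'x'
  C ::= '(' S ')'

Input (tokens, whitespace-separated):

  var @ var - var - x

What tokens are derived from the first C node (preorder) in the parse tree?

var

[S [A [A [B [C var]]] @ [B [C var]]] - [S [A [B [C var]]] - [S [A [B [C x]]]]]]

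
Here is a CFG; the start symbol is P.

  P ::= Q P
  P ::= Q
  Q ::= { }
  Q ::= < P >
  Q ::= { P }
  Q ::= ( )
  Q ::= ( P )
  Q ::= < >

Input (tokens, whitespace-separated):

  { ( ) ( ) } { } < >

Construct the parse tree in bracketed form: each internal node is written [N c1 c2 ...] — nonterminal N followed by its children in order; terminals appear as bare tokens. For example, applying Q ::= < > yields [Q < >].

[P [Q { [P [Q ( )] [P [Q ( )]]] }] [P [Q { }] [P [Q < >]]]]

P
Q P
{ P } P
{ Q P } P
{ ( ) P } P
{ ( ) Q } P
{ ( ) ( ) } P
{ ( ) ( ) } Q P
{ ( ) ( ) } { } P
{ ( ) ( ) } { } Q
{ ( ) ( ) } { } < >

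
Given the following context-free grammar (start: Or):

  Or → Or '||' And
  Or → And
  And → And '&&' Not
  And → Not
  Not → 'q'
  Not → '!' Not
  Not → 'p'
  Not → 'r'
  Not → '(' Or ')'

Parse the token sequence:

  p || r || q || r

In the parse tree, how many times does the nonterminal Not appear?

4

[Or [Or [Or [Or [And [Not p]]] || [And [Not r]]] || [And [Not q]]] || [And [Not r]]]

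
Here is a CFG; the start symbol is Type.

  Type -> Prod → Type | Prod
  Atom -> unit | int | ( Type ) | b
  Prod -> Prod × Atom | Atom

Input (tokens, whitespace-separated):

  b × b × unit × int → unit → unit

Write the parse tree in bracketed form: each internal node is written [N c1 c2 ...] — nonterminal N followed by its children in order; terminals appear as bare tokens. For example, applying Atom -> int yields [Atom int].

Type
Prod → Type
Prod × Atom → Type
Prod × Atom × Atom → Type
Prod × Atom × Atom × Atom → Type
Atom × Atom × Atom × Atom → Type
b × Atom × Atom × Atom → Type
b × b × Atom × Atom → Type
b × b × unit × Atom → Type
b × b × unit × int → Type
b × b × unit × int → Prod → Type
b × b × unit × int → Atom → Type
b × b × unit × int → unit → Type
b × b × unit × int → unit → Prod
b × b × unit × int → unit → Atom
b × b × unit × int → unit → unit

[Type [Prod [Prod [Prod [Prod [Atom b]] × [Atom b]] × [Atom unit]] × [Atom int]] → [Type [Prod [Atom unit]] → [Type [Prod [Atom unit]]]]]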